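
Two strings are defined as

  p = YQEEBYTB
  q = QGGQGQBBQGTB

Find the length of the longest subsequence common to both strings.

Let dp[i][j] be the LCS length of the first i characters of p and the first j characters of q. dp[i][j] = dp[i-1][j-1]+1 when the i-th and j-th characters match, else max(dp[i-1][j], dp[i][j-1]).
    ·  Q  G  G  Q  G  Q  B  B  Q  G  T  B
 ·  0  0  0  0  0  0  0  0  0  0  0  0  0
 Y  0  0  0  0  0  0  0  0  0  0  0  0  0
 Q  0  1  1  1  1  1  1  1  1  1  1  1  1
 E  0  1  1  1  1  1  1  1  1  1  1  1  1
 E  0  1  1  1  1  1  1  1  1  1  1  1  1
 B  0  1  1  1  1  1  1  2  2  2  2  2  2
 Y  0  1  1  1  1  1  1  2  2  2  2  2  2
 T  0  1  1  1  1  1  1  2  2  2  2  3  3
 B  0  1  1  1  1  1  1  2  3  3  3  3  4
dp[8][12] = 4. One LCS (by backtracking along matches): QBTB.

4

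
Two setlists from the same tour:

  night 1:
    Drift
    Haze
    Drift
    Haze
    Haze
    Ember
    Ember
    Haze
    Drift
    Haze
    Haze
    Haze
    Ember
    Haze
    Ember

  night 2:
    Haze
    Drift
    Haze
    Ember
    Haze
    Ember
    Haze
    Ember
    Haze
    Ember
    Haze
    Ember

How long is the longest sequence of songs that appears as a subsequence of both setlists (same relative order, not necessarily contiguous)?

Pick Haze [2,1], then Drift [3,2], then Haze [4,3], then Haze [5,5], then Ember [6,6], then Ember [7,8], then Haze [12,9], then Ember [13,10], then Haze [14,11], then Ember [15,12]; all 10 songs appear in both, in order. Since dp[15][12] = 10, nothing longer is possible.

10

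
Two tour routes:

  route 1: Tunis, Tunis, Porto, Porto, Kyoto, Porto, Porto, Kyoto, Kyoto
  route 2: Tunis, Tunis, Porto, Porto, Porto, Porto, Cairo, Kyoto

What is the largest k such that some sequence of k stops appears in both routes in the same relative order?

7

Pick Tunis (route 1 #1, route 2 #1); then Tunis (route 1 #2, route 2 #2); then Porto (route 1 #3, route 2 #3); then Porto (route 1 #4, route 2 #4); then Porto (route 1 #6, route 2 #5); then Porto (route 1 #7, route 2 #6); then Kyoto (route 1 #9, route 2 #8); all 7 stops appear in both, in order. dp[9][8] = 7 confirms this is the maximum.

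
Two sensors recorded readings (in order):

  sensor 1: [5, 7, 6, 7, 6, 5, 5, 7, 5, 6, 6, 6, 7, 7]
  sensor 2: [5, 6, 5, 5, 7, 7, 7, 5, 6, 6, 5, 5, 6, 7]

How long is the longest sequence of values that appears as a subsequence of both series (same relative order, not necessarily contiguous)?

10

Match 5 (sensor 1 #1, sensor 2 #1), 6 (sensor 1 #5, sensor 2 #2), 5 (sensor 1 #6, sensor 2 #3), 5 (sensor 1 #7, sensor 2 #4), 7 (sensor 1 #8, sensor 2 #7), 5 (sensor 1 #9, sensor 2 #8), 6 (sensor 1 #10, sensor 2 #9), 6 (sensor 1 #11, sensor 2 #10), 6 (sensor 1 #12, sensor 2 #13), 7 (sensor 1 #14, sensor 2 #14) — 10 values in the same relative order in both. dp[14][14] = 10 confirms this is the maximum.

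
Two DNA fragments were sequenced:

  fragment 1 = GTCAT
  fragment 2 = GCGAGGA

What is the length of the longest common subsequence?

3

Pick G (fragment 1 #1, fragment 2 #1); then C (fragment 1 #3, fragment 2 #2); then A (fragment 1 #4, fragment 2 #7); all 3 bases appear in both, in order, and the DP table's final entry dp[5][7] is also 3, so no common subsequence is longer.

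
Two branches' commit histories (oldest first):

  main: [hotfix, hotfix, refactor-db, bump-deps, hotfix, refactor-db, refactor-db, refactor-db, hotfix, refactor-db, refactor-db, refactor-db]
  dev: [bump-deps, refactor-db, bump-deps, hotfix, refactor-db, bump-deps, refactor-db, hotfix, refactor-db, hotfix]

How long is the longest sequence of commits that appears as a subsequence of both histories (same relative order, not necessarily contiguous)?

7

Taking refactor-db [3,2], then bump-deps [4,3], then hotfix [5,4], then refactor-db [6,5], then refactor-db [7,7], then refactor-db [8,9], then hotfix [9,10] gives a common subsequence of length 7. dp[12][10] = 7 confirms this is the maximum.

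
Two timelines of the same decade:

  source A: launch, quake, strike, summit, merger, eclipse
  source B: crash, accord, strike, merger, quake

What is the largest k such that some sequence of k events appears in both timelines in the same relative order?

Taking strike [3,3], then merger [5,4] gives a common subsequence of length 2. dp[6][5] = 2 confirms this is the maximum.

2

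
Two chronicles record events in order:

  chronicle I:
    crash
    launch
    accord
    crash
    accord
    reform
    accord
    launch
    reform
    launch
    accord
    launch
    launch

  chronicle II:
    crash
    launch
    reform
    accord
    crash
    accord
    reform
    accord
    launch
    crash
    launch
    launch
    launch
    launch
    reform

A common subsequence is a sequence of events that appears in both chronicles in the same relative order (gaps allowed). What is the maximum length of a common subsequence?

11

Pick crash (chronicle I #1, chronicle II #1), then launch (chronicle I #2, chronicle II #2), then accord (chronicle I #3, chronicle II #4), then crash (chronicle I #4, chronicle II #5), then accord (chronicle I #5, chronicle II #6), then reform (chronicle I #6, chronicle II #7), then accord (chronicle I #7, chronicle II #8), then launch (chronicle I #8, chronicle II #11), then launch (chronicle I #10, chronicle II #12), then launch (chronicle I #12, chronicle II #13), then launch (chronicle I #13, chronicle II #14); all 11 events appear in both, in order. dp[13][15] = 11 confirms this is the maximum.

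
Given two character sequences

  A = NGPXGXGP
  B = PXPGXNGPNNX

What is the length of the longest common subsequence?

6

Let dp[i][j] be the LCS length of the first i characters of A and the first j characters of B. dp[i][j] = dp[i-1][j-1]+1 when the i-th and j-th characters match, else max(dp[i-1][j], dp[i][j-1]).
    ·  P  X  P  G  X  N  G  P  N  N  X
 ·  0  0  0  0  0  0  0  0  0  0  0  0
 N  0  0  0  0  0  0  1  1  1  1  1  1
 G  0  0  0  0  1  1  1  2  2  2  2  2
 P  0  1  1  1  1  1  1  2  3  3  3  3
 X  0  1  2  2  2  2  2  2  3  3  3  4
 G  0  1  2  2  3  3  3  3  3  3  3  4
 X  0  1  2  2  3  4  4  4  4  4  4  4
 G  0  1  2  2  3  4  4  5  5  5  5  5
 P  0  1  2  3  3  4  4  5  6  6  6  6
dp[8][11] = 6. One LCS (by backtracking along matches): PXGXGP.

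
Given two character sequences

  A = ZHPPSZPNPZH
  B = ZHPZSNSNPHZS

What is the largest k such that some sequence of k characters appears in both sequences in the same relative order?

Pick Z [1,1]; then H [2,2]; then P [3,3]; then S [5,7]; then N [8,8]; then P [9,9]; then Z [10,11]; all 7 characters appear in both, in order. dp[11][12] = 7 confirms this is the maximum.

7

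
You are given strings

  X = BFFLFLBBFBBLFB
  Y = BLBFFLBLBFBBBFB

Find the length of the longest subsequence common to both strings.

11

Match B [1,3], then F [2,4], then F [3,5], then L [4,6], then L [6,8], then B [7,9], then B [8,11], then B [10,12], then B [11,13], then F [13,14], then B [14,15] — 11 characters in the same relative order in both. Since dp[14][15] = 11, nothing longer is possible.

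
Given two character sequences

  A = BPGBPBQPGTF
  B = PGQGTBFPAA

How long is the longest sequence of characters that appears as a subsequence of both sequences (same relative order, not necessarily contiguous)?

Let dp[i][j] be the LCS length of the first i characters of A and the first j characters of B. dp[i][j] = dp[i-1][j-1]+1 when the i-th and j-th characters match, else max(dp[i-1][j], dp[i][j-1]).
    ·  P  G  Q  G  T  B  F  P  A  A
 ·  0  0  0  0  0  0  0  0  0  0  0
 B  0  0  0  0  0  0  1  1  1  1  1
 P  0  1  1  1  1  1  1  1  2  2  2
 G  0  1  2  2  2  2  2  2  2  2  2
 B  0  1  2  2  2  2  3  3  3  3  3
 P  0  1  2  2  2  2  3  3  4  4  4
 B  0  1  2  2  2  2  3  3  4  4  4
 Q  0  1  2  3  3  3  3  3  4  4  4
 P  0  1  2  3  3  3  3  3  4  4  4
 G  0  1  2  3  4  4  4  4  4  4  4
 T  0  1  2  3  4  5  5  5  5  5  5
 F  0  1  2  3  4  5  5  6  6  6  6
dp[11][10] = 6. One LCS (by backtracking along matches): PGQGTF.

6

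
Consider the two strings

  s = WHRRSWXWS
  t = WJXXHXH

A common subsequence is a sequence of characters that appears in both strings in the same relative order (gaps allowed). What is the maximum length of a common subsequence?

3

Let dp[i][j] be the LCS length of the first i characters of s and the first j characters of t. dp[i][j] = dp[i-1][j-1]+1 when the i-th and j-th characters match, else max(dp[i-1][j], dp[i][j-1]).
    ·  W  J  X  X  H  X  H
 ·  0  0  0  0  0  0  0  0
 W  0  1  1  1  1  1  1  1
 H  0  1  1  1  1  2  2  2
 R  0  1  1  1  1  2  2  2
 R  0  1  1  1  1  2  2  2
 S  0  1  1  1  1  2  2  2
 W  0  1  1  1  1  2  2  2
 X  0  1  1  2  2  2  3  3
 W  0  1  1  2  2  2  3  3
 S  0  1  1  2  2  2  3  3
dp[9][7] = 3. One LCS (by backtracking along matches): WHX.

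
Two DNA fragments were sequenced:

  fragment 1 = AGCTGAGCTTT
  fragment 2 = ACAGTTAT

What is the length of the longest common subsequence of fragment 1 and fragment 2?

Let dp[i][j] be the LCS length of the first i bases of fragment 1 and the first j bases of fragment 2. dp[i][j] = dp[i-1][j-1]+1 when the i-th and j-th bases match, else max(dp[i-1][j], dp[i][j-1]).
    ·  A  C  A  G  T  T  A  T
 ·  0  0  0  0  0  0  0  0  0
 A  0  1  1  1  1  1  1  1  1
 G  0  1  1  1  2  2  2  2  2
 C  0  1  2  2  2  2  2  2  2
 T  0  1  2  2  2  3  3  3  3
 G  0  1  2  2  3  3  3  3  3
 A  0  1  2  3  3  3  3  4  4
 G  0  1  2  3  4  4  4  4  4
 C  0  1  2  3  4  4  4  4  4
 T  0  1  2  3  4  5  5  5  5
 T  0  1  2  3  4  5  6  6  6
 T  0  1  2  3  4  5  6  6  7
dp[11][8] = 7. One LCS (by backtracking along matches): ACAGTTT.

7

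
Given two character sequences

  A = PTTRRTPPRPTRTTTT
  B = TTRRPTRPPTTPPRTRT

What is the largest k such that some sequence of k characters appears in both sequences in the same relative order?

Pick T [2,1], then T [3,2], then R [4,4], then R [5,7], then T [6,11], then P [7,12], then P [8,13], then R [9,14], then T [11,15], then R [12,16], then T [16,17]; all 11 characters appear in both, in order. The LCS DP gives dp[16][17] = 11, so this is optimal.

11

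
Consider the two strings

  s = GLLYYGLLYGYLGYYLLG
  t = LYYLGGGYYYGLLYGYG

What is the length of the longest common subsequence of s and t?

11

Taking L [2,1]; then L [3,4]; then Y [4,9]; then Y [5,10]; then G [6,11]; then L [7,12]; then L [8,13]; then Y [11,14]; then G [13,15]; then Y [15,16]; then G [18,17] gives a common subsequence of length 11. Since dp[18][17] = 11, nothing longer is possible.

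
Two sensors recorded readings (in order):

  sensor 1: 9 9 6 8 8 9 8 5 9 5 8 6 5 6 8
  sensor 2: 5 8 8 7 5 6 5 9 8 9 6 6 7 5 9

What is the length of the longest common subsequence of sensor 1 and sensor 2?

Pick 8 (sensor 1 #4, sensor 2 #2) → 8 (sensor 1 #5, sensor 2 #3) → 9 (sensor 1 #6, sensor 2 #8) → 8 (sensor 1 #7, sensor 2 #9) → 9 (sensor 1 #9, sensor 2 #10) → 6 (sensor 1 #12, sensor 2 #12) → 5 (sensor 1 #13, sensor 2 #14); all 7 values appear in both, in order. The LCS DP gives dp[15][15] = 7, so this is optimal.

7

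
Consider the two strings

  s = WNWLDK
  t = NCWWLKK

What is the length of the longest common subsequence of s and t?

Match W at s[1]=t[3] → W at s[3]=t[4] → L at s[4]=t[5] → K at s[6]=t[7] — 4 characters in the same relative order in both. The LCS DP gives dp[6][7] = 4, so this is optimal.

4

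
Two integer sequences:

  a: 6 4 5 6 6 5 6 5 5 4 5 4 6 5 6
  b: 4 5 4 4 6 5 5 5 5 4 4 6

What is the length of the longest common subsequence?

9

Pick 4 at a[2]=b[1] → 5 at a[3]=b[2] → 6 at a[4]=b[5] → 5 at a[6]=b[7] → 5 at a[8]=b[8] → 5 at a[9]=b[9] → 4 at a[10]=b[10] → 4 at a[12]=b[11] → 6 at a[15]=b[12]; all 9 values appear in both, in order, and the DP table's final entry dp[15][12] is also 9, so no common subsequence is longer.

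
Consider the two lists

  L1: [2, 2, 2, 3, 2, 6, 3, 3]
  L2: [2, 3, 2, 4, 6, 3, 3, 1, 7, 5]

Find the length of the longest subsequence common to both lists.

Pick 2 at L1[3]=L2[1], then 3 at L1[4]=L2[2], then 2 at L1[5]=L2[3], then 6 at L1[6]=L2[5], then 3 at L1[7]=L2[6], then 3 at L1[8]=L2[7]; all 6 values appear in both, in order. The LCS DP gives dp[8][10] = 6, so this is optimal.

6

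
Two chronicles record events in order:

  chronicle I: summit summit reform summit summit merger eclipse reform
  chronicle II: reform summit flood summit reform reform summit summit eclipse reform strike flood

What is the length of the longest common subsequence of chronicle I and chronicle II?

7

One common subsequence of length 7: summit (chronicle I #1, chronicle II #2) → summit (chronicle I #2, chronicle II #4) → reform (chronicle I #3, chronicle II #6) → summit (chronicle I #4, chronicle II #7) → summit (chronicle I #5, chronicle II #8) → eclipse (chronicle I #7, chronicle II #9) → reform (chronicle I #8, chronicle II #10). The LCS DP gives dp[8][12] = 7, so this is optimal.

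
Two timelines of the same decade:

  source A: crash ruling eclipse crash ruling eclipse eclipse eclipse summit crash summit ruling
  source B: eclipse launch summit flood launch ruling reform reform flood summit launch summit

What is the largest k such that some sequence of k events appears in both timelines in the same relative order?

One common subsequence of length 4: eclipse [3,1] → ruling [5,6] → summit [9,10] → summit [11,12]. The LCS DP gives dp[12][12] = 4, so this is optimal.

4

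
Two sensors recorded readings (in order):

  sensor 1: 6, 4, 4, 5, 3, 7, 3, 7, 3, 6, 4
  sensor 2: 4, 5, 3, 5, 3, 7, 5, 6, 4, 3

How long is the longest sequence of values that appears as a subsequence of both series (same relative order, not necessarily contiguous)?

Taking 4 [3,1]; then 5 [4,2]; then 3 [5,3]; then 3 [7,5]; then 7 [8,6]; then 6 [10,8]; then 4 [11,9] gives a common subsequence of length 7. Since dp[11][10] = 7, nothing longer is possible.

7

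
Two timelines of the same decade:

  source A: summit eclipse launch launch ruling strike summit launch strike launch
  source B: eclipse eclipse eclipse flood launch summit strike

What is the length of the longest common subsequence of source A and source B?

One common subsequence of length 4: eclipse [2,3], launch [4,5], summit [7,6], strike [9,7]. dp[10][7] = 4 confirms this is the maximum.

4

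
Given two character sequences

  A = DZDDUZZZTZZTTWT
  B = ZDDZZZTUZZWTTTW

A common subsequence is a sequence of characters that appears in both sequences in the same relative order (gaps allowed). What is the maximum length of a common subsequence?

Pick Z (A #2, B #1); then D (A #3, B #2); then D (A #4, B #3); then Z (A #6, B #4); then Z (A #7, B #5); then Z (A #8, B #6); then T (A #9, B #7); then Z (A #10, B #9); then Z (A #11, B #10); then T (A #12, B #13); then T (A #13, B #14); then W (A #14, B #15); all 12 characters appear in both, in order. dp[15][15] = 12 confirms this is the maximum.

12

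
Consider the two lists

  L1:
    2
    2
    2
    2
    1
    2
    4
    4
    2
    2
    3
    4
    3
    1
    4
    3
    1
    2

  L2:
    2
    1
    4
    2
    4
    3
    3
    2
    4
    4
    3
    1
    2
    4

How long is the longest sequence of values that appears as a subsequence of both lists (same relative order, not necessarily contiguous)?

Taking 2 (L1 #4, L2 #1); then 1 (L1 #5, L2 #2); then 2 (L1 #6, L2 #4); then 4 (L1 #7, L2 #5); then 2 (L1 #10, L2 #8); then 4 (L1 #12, L2 #9); then 4 (L1 #15, L2 #10); then 3 (L1 #16, L2 #11); then 1 (L1 #17, L2 #12); then 2 (L1 #18, L2 #13) gives a common subsequence of length 10. Since dp[18][14] = 10, nothing longer is possible.

10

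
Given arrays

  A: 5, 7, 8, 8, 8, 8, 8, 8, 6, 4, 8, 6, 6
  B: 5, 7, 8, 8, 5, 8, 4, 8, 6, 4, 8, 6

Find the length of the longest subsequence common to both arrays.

Taking 5 [1,1]; then 7 [2,2]; then 8 [3,3]; then 8 [4,4]; then 8 [5,6]; then 8 [8,8]; then 6 [9,9]; then 4 [10,10]; then 8 [11,11]; then 6 [13,12] gives a common subsequence of length 10. The LCS DP gives dp[13][12] = 10, so this is optimal.

10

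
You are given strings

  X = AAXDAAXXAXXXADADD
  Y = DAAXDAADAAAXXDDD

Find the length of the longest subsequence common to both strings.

12

Pick A at X[1]=Y[2], then A at X[2]=Y[3], then X at X[3]=Y[4], then D at X[4]=Y[8], then A at X[5]=Y[9], then A at X[6]=Y[10], then A at X[9]=Y[11], then X at X[11]=Y[12], then X at X[12]=Y[13], then D at X[14]=Y[14], then D at X[16]=Y[15], then D at X[17]=Y[16]; all 12 characters appear in both, in order. The LCS DP gives dp[17][16] = 12, so this is optimal.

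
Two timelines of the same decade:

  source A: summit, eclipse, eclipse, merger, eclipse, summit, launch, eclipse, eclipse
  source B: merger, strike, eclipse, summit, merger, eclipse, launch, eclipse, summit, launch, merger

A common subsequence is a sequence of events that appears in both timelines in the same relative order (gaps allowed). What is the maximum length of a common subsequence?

5

One common subsequence of length 5: summit at source A[1]=source B[4], then eclipse at source A[2]=source B[6], then eclipse at source A[5]=source B[8], then summit at source A[6]=source B[9], then launch at source A[7]=source B[10], and the DP table's final entry dp[9][11] is also 5, so no common subsequence is longer.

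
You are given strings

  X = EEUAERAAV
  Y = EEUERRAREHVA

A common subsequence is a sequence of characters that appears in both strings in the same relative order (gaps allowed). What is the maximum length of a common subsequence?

7

Taking E [1,1], E [2,2], U [3,3], E [5,4], R [6,6], A [7,7], A [8,12] gives a common subsequence of length 7. The LCS DP gives dp[9][12] = 7, so this is optimal.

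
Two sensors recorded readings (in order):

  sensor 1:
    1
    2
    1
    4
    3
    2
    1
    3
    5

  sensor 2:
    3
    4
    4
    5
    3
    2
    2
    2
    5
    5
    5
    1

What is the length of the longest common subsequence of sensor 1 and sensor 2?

Match 4 [4,3], 3 [5,5], 2 [6,8], 1 [7,12] — 4 values in the same relative order in both. dp[9][12] = 4 confirms this is the maximum.

4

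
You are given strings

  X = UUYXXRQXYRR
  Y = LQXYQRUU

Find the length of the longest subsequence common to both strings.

4

Let dp[i][j] be the LCS length of the first i characters of X and the first j characters of Y. dp[i][j] = dp[i-1][j-1]+1 when the i-th and j-th characters match, else max(dp[i-1][j], dp[i][j-1]).
    ·  L  Q  X  Y  Q  R  U  U
 ·  0  0  0  0  0  0  0  0  0
 U  0  0  0  0  0  0  0  1  1
 U  0  0  0  0  0  0  0  1  2
 Y  0  0  0  0  1  1  1  1  2
 X  0  0  0  1  1  1  1  1  2
 X  0  0  0  1  1  1  1  1  2
 R  0  0  0  1  1  1  2  2  2
 Q  0  0  1  1  1  2  2  2  2
 X  0  0  1  2  2  2  2  2  2
 Y  0  0  1  2  3  3  3  3  3
 R  0  0  1  2  3  3  4  4  4
 R  0  0  1  2  3  3  4  4  4
dp[11][8] = 4. One LCS (by backtracking along matches): QXYR.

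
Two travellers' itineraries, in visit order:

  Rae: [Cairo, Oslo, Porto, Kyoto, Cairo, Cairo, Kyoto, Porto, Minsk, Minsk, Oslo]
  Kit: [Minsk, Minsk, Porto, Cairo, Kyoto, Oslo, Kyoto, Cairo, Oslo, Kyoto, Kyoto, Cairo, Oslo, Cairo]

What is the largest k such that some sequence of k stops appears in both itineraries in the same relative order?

6

Match Cairo [1,4], Oslo [2,6], Kyoto [4,7], Cairo [5,8], Cairo [6,12], Oslo [11,13] — 6 stops in the same relative order in both, and the DP table's final entry dp[11][14] is also 6, so no common subsequence is longer.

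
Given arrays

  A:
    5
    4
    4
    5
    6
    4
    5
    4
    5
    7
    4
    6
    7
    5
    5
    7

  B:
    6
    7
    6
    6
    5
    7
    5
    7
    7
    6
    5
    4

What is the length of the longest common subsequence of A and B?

6

One common subsequence of length 6: 6 (A #5, B #4), 5 (A #7, B #5), 5 (A #9, B #7), 7 (A #10, B #9), 6 (A #12, B #10), 5 (A #14, B #11). The LCS DP gives dp[16][12] = 6, so this is optimal.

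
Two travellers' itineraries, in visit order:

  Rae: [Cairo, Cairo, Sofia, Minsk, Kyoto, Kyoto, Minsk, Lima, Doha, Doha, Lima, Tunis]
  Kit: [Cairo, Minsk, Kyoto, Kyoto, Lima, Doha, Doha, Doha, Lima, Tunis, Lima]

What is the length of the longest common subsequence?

9

One common subsequence of length 9: Cairo [2,1] → Minsk [4,2] → Kyoto [5,3] → Kyoto [6,4] → Lima [8,5] → Doha [9,7] → Doha [10,8] → Lima [11,9] → Tunis [12,10]. Since dp[12][11] = 9, nothing longer is possible.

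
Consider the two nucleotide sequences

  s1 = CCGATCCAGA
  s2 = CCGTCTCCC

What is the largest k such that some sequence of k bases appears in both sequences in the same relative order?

Let dp[i][j] be the LCS length of the first i bases of s1 and the first j bases of s2. dp[i][j] = dp[i-1][j-1]+1 when the i-th and j-th bases match, else max(dp[i-1][j], dp[i][j-1]).
    ·  C  C  G  T  C  T  C  C  C
 ·  0  0  0  0  0  0  0  0  0  0
 C  0  1  1  1  1  1  1  1  1  1
 C  0  1  2  2  2  2  2  2  2  2
 G  0  1  2  3  3  3  3  3  3  3
 A  0  1  2  3  3  3  3  3  3  3
 T  0  1  2  3  4  4  4  4  4  4
 C  0  1  2  3  4  5  5  5  5  5
 C  0  1  2  3  4  5  5  6  6  6
 A  0  1  2  3  4  5  5  6  6  6
 G  0  1  2  3  4  5  5  6  6  6
 A  0  1  2  3  4  5  5  6  6  6
dp[10][9] = 6. One LCS (by backtracking along matches): CCGTCC.

6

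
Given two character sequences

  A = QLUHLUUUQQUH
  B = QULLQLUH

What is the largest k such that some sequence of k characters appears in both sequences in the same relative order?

6

One common subsequence of length 6: Q [1,1]; then L [2,3]; then L [5,4]; then Q [9,5]; then U [11,7]; then H [12,8], and the DP table's final entry dp[12][8] is also 6, so no common subsequence is longer.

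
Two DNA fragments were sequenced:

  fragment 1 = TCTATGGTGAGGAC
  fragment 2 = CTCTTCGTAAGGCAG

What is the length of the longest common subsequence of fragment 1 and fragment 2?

10

Pick T at fragment 1[1]=fragment 2[2]; then C at fragment 1[2]=fragment 2[3]; then T at fragment 1[3]=fragment 2[4]; then T at fragment 1[5]=fragment 2[5]; then G at fragment 1[7]=fragment 2[7]; then T at fragment 1[8]=fragment 2[8]; then A at fragment 1[10]=fragment 2[10]; then G at fragment 1[11]=fragment 2[11]; then G at fragment 1[12]=fragment 2[12]; then A at fragment 1[13]=fragment 2[14]; all 10 bases appear in both, in order. dp[14][15] = 10 confirms this is the maximum.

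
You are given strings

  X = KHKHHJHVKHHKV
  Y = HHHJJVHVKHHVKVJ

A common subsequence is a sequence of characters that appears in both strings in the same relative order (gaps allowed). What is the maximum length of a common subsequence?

11

Pick H (X #2, Y #1), H (X #4, Y #2), H (X #5, Y #3), J (X #6, Y #5), H (X #7, Y #7), V (X #8, Y #8), K (X #9, Y #9), H (X #10, Y #10), H (X #11, Y #11), K (X #12, Y #13), V (X #13, Y #14); all 11 characters appear in both, in order. dp[13][15] = 11 confirms this is the maximum.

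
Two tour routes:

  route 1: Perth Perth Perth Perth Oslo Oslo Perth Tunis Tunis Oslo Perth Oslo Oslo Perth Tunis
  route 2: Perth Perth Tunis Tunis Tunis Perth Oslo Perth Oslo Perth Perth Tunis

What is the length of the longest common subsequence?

Taking Perth [1,1]; then Perth [2,2]; then Perth [4,6]; then Oslo [6,7]; then Perth [7,8]; then Oslo [10,9]; then Perth [11,10]; then Perth [14,11]; then Tunis [15,12] gives a common subsequence of length 9. dp[15][12] = 9 confirms this is the maximum.

9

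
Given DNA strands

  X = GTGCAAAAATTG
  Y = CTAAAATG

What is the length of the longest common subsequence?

7

Let dp[i][j] be the LCS length of the first i bases of X and the first j bases of Y. dp[i][j] = dp[i-1][j-1]+1 when the i-th and j-th bases match, else max(dp[i-1][j], dp[i][j-1]).
    ·  C  T  A  A  A  A  T  G
 ·  0  0  0  0  0  0  0  0  0
 G  0  0  0  0  0  0  0  0  1
 T  0  0  1  1  1  1  1  1  1
 G  0  0  1  1  1  1  1  1  2
 C  0  1  1  1  1  1  1  1  2
 A  0  1  1  2  2  2  2  2  2
 A  0  1  1  2  3  3  3  3  3
 A  0  1  1  2  3  4  4  4  4
 A  0  1  1  2  3  4  5  5  5
 A  0  1  1  2  3  4  5  5  5
 T  0  1  2  2  3  4  5  6  6
 T  0  1  2  2  3  4  5  6  6
 G  0  1  2  2  3  4  5  6  7
dp[12][8] = 7. One LCS (by backtracking along matches): TAAAATG.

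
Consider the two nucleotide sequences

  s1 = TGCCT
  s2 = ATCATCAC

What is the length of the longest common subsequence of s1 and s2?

3

Let dp[i][j] be the LCS length of the first i bases of s1 and the first j bases of s2. dp[i][j] = dp[i-1][j-1]+1 when the i-th and j-th bases match, else max(dp[i-1][j], dp[i][j-1]).
    ·  A  T  C  A  T  C  A  C
 ·  0  0  0  0  0  0  0  0  0
 T  0  0  1  1  1  1  1  1  1
 G  0  0  1  1  1  1  1  1  1
 C  0  0  1  2  2  2  2  2  2
 C  0  0  1  2  2  2  3  3  3
 T  0  0  1  2  2  3  3  3  3
dp[5][8] = 3. One LCS (by backtracking along matches): TCC.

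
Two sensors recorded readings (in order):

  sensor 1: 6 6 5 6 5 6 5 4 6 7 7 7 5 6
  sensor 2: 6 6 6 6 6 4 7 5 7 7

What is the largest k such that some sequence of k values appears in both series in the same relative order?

Let dp[i][j] be the LCS length of the first i values of sensor 1 and the first j values of sensor 2. dp[i][j] = dp[i-1][j-1]+1 when the i-th and j-th values match, else max(dp[i-1][j], dp[i][j-1]).
    ·  6  6  6  6  6  4  7  5  7  7
 ·  0  0  0  0  0  0  0  0  0  0  0
 6  0  1  1  1  1  1  1  1  1  1  1
 6  0  1  2  2  2  2  2  2  2  2  2
 5  0  1  2  2  2  2  2  2  3  3  3
 6  0  1  2  3  3  3  3  3  3  3  3
 5  0  1  2  3  3  3  3  3  4  4  4
 6  0  1  2  3  4  4  4  4  4  4  4
 5  0  1  2  3  4  4  4  4  5  5  5
 4  0  1  2  3  4  4  5  5  5  5  5
 6  0  1  2  3  4  5  5  5  5  5  5
 7  0  1  2  3  4  5  5  6  6  6  6
 7  0  1  2  3  4  5  5  6  6  7  7
 7  0  1  2  3  4  5  5  6  6  7  8
 5  0  1  2  3  4  5  5  6  7  7  8
 6  0  1  2  3  4  5  5  6  7  7  8
dp[14][10] = 8. One LCS (by backtracking along matches): 6, 6, 6, 6, 4, 7, 7, 7.

8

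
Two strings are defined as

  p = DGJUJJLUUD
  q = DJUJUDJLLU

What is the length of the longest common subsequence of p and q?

7

Match D at p[1]=q[1]; then J at p[3]=q[2]; then U at p[4]=q[3]; then J at p[5]=q[4]; then J at p[6]=q[7]; then L at p[7]=q[9]; then U at p[9]=q[10] — 7 characters in the same relative order in both. Since dp[10][10] = 7, nothing longer is possible.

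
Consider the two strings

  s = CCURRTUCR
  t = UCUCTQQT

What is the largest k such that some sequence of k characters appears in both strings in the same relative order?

3

Let dp[i][j] be the LCS length of the first i characters of s and the first j characters of t. dp[i][j] = dp[i-1][j-1]+1 when the i-th and j-th characters match, else max(dp[i-1][j], dp[i][j-1]).
    ·  U  C  U  C  T  Q  Q  T
 ·  0  0  0  0  0  0  0  0  0
 C  0  0  1  1  1  1  1  1  1
 C  0  0  1  1  2  2  2  2  2
 U  0  1  1  2  2  2  2  2  2
 R  0  1  1  2  2  2  2  2  2
 R  0  1  1  2  2  2  2  2  2
 T  0  1  1  2  2  3  3  3  3
 U  0  1  1  2  2  3  3  3  3
 C  0  1  2  2  3  3  3  3  3
 R  0  1  2  2  3  3  3  3  3
dp[9][8] = 3. One LCS (by backtracking along matches): CCT.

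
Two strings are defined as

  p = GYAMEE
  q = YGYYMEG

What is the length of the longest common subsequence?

Pick G (p #1, q #2), Y (p #2, q #4), M (p #4, q #5), E (p #5, q #6); all 4 characters appear in both, in order. dp[6][7] = 4 confirms this is the maximum.

4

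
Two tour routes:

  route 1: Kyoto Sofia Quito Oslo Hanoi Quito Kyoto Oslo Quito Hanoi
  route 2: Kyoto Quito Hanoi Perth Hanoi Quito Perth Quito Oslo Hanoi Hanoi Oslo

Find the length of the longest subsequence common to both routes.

Match Kyoto (route 1 #1, route 2 #1), Quito (route 1 #3, route 2 #2), Hanoi (route 1 #5, route 2 #5), Quito (route 1 #6, route 2 #8), Oslo (route 1 #8, route 2 #9), Hanoi (route 1 #10, route 2 #11) — 6 stops in the same relative order in both. The LCS DP gives dp[10][12] = 6, so this is optimal.

6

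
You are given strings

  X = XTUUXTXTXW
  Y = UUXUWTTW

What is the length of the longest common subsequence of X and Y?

6

Let dp[i][j] be the LCS length of the first i characters of X and the first j characters of Y. dp[i][j] = dp[i-1][j-1]+1 when the i-th and j-th characters match, else max(dp[i-1][j], dp[i][j-1]).
    ·  U  U  X  U  W  T  T  W
 ·  0  0  0  0  0  0  0  0  0
 X  0  0  0  1  1  1  1  1  1
 T  0  0  0  1  1  1  2  2  2
 U  0  1  1  1  2  2  2  2  2
 U  0  1  2  2  2  2  2  2  2
 X  0  1  2  3  3  3  3  3  3
 T  0  1  2  3  3  3  4  4  4
 X  0  1  2  3  3  3  4  4  4
 T  0  1  2  3  3  3  4  5  5
 X  0  1  2  3  3  3  4  5  5
 W  0  1  2  3  3  4  4  5  6
dp[10][8] = 6. One LCS (by backtracking along matches): UUXTTW.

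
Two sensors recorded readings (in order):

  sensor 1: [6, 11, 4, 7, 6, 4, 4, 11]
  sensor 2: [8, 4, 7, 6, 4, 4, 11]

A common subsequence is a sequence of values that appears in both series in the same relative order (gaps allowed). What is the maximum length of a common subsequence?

6

Let dp[i][j] be the LCS length of the first i values of sensor 1 and the first j values of sensor 2. dp[i][j] = dp[i-1][j-1]+1 when the i-th and j-th values match, else max(dp[i-1][j], dp[i][j-1]).
    ·  8  4  7  6  4  4 11
 ·  0  0  0  0  0  0  0  0
 6  0  0  0  0  1  1  1  1
11  0  0  0  0  1  1  1  2
 4  0  0  1  1  1  2  2  2
 7  0  0  1  2  2  2  2  2
 6  0  0  1  2  3  3  3  3
 4  0  0  1  2  3  4  4  4
 4  0  0  1  2  3  4  5  5
11  0  0  1  2  3  4  5  6
dp[8][7] = 6. One LCS (by backtracking along matches): 4, 7, 6, 4, 4, 11.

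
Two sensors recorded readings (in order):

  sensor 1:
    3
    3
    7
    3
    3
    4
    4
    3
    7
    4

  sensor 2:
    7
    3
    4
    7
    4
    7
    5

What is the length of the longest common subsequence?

Taking 7 at sensor 1[3]=sensor 2[1], 3 at sensor 1[5]=sensor 2[2], 4 at sensor 1[6]=sensor 2[3], 4 at sensor 1[7]=sensor 2[5], 7 at sensor 1[9]=sensor 2[6] gives a common subsequence of length 5. Since dp[10][7] = 5, nothing longer is possible.

5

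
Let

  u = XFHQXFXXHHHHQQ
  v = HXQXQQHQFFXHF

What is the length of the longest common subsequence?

Taking X (u #1, v #4), H (u #3, v #7), Q (u #4, v #8), F (u #6, v #10), X (u #8, v #11), H (u #9, v #12) gives a common subsequence of length 6, and the DP table's final entry dp[14][13] is also 6, so no common subsequence is longer.

6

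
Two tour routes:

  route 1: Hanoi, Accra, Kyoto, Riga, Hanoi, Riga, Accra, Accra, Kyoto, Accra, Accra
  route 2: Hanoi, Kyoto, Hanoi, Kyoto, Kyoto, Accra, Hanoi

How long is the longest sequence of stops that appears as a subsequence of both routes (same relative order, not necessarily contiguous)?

Taking Hanoi (route 1 #1, route 2 #1), then Kyoto (route 1 #3, route 2 #2), then Hanoi (route 1 #5, route 2 #3), then Kyoto (route 1 #9, route 2 #5), then Accra (route 1 #10, route 2 #6) gives a common subsequence of length 5, and the DP table's final entry dp[11][7] is also 5, so no common subsequence is longer.

5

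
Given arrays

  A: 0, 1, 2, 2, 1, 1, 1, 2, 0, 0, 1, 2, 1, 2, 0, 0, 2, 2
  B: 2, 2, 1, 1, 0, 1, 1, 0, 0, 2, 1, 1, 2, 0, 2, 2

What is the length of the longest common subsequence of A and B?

13

Taking 2 at A[3]=B[1], then 2 at A[4]=B[2], then 1 at A[5]=B[4], then 1 at A[6]=B[6], then 1 at A[7]=B[7], then 0 at A[9]=B[8], then 0 at A[10]=B[9], then 1 at A[11]=B[11], then 1 at A[13]=B[12], then 2 at A[14]=B[13], then 0 at A[16]=B[14], then 2 at A[17]=B[15], then 2 at A[18]=B[16] gives a common subsequence of length 13, and the DP table's final entry dp[18][16] is also 13, so no common subsequence is longer.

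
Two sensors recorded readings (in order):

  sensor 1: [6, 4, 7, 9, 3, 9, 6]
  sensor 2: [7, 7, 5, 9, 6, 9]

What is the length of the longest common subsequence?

Taking 7 [3,2], then 9 [4,4], then 9 [6,6] gives a common subsequence of length 3. dp[7][6] = 3 confirms this is the maximum.

3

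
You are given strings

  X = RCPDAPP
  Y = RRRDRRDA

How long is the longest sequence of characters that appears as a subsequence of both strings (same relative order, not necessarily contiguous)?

Taking R at X[1]=Y[6]; then D at X[4]=Y[7]; then A at X[5]=Y[8] gives a common subsequence of length 3. Since dp[7][8] = 3, nothing longer is possible.

3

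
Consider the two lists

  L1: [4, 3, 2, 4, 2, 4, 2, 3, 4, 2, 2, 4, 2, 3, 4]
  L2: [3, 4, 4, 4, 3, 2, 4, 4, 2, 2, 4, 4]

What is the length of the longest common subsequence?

Pick 4 [1,4], 3 [2,5], 2 [5,6], 4 [6,7], 4 [9,8], 2 [10,9], 2 [11,10], 4 [12,11], 4 [15,12]; all 9 values appear in both, in order. The LCS DP gives dp[15][12] = 9, so this is optimal.

9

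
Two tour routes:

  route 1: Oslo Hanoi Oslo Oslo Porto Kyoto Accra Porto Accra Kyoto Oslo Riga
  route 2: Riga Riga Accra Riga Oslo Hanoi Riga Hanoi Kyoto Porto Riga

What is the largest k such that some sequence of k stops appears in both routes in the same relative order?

5

Pick Oslo (route 1 #1, route 2 #5), then Hanoi (route 1 #2, route 2 #8), then Kyoto (route 1 #6, route 2 #9), then Porto (route 1 #8, route 2 #10), then Riga (route 1 #12, route 2 #11); all 5 stops appear in both, in order. The LCS DP gives dp[12][11] = 5, so this is optimal.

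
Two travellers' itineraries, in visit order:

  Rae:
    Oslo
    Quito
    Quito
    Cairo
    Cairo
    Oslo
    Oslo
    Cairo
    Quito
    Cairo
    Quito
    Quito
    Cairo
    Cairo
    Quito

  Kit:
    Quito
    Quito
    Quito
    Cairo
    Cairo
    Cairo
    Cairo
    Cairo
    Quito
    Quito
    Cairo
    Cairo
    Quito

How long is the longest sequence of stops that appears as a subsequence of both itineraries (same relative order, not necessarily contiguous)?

Taking Quito at Rae[2]=Kit[2]; then Quito at Rae[3]=Kit[3]; then Cairo at Rae[4]=Kit[5]; then Cairo at Rae[5]=Kit[6]; then Cairo at Rae[8]=Kit[7]; then Cairo at Rae[10]=Kit[8]; then Quito at Rae[11]=Kit[9]; then Quito at Rae[12]=Kit[10]; then Cairo at Rae[13]=Kit[11]; then Cairo at Rae[14]=Kit[12]; then Quito at Rae[15]=Kit[13] gives a common subsequence of length 11, and the DP table's final entry dp[15][13] is also 11, so no common subsequence is longer.

11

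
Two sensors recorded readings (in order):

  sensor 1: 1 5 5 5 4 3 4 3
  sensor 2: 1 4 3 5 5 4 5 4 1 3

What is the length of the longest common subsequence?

6

Let dp[i][j] be the LCS length of the first i values of sensor 1 and the first j values of sensor 2. dp[i][j] = dp[i-1][j-1]+1 when the i-th and j-th values match, else max(dp[i-1][j], dp[i][j-1]).
    ·  1  4  3  5  5  4  5  4  1  3
 ·  0  0  0  0  0  0  0  0  0  0  0
 1  0  1  1  1  1  1  1  1  1  1  1
 5  0  1  1  1  2  2  2  2  2  2  2
 5  0  1  1  1  2  3  3  3  3  3  3
 5  0  1  1  1  2  3  3  4  4  4  4
 4  0  1  2  2  2  3  4  4  5  5  5
 3  0  1  2  3  3  3  4  4  5  5  6
 4  0  1  2  3  3  3  4  4  5  5  6
 3  0  1  2  3  3  3  4  4  5  5  6
dp[8][10] = 6. One LCS (by backtracking along matches): 1, 5, 5, 5, 4, 3.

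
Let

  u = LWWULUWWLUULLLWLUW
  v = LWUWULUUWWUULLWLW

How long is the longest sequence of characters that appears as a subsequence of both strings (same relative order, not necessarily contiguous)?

15

Taking L at u[1]=v[1], W at u[2]=v[2], W at u[3]=v[4], U at u[4]=v[5], L at u[5]=v[6], U at u[6]=v[8], W at u[7]=v[9], W at u[8]=v[10], U at u[10]=v[11], U at u[11]=v[12], L at u[13]=v[13], L at u[14]=v[14], W at u[15]=v[15], L at u[16]=v[16], W at u[18]=v[17] gives a common subsequence of length 15. The LCS DP gives dp[18][17] = 15, so this is optimal.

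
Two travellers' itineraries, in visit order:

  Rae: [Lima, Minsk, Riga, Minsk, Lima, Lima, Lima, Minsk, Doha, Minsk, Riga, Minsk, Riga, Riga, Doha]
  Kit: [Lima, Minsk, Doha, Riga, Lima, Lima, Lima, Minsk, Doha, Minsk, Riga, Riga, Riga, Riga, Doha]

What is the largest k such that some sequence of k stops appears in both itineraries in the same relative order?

One common subsequence of length 13: Lima at Rae[1]=Kit[1], Minsk at Rae[2]=Kit[2], Riga at Rae[3]=Kit[4], Lima at Rae[5]=Kit[5], Lima at Rae[6]=Kit[6], Lima at Rae[7]=Kit[7], Minsk at Rae[8]=Kit[8], Doha at Rae[9]=Kit[9], Minsk at Rae[10]=Kit[10], Riga at Rae[11]=Kit[12], Riga at Rae[13]=Kit[13], Riga at Rae[14]=Kit[14], Doha at Rae[15]=Kit[15]. dp[15][15] = 13 confirms this is the maximum.

13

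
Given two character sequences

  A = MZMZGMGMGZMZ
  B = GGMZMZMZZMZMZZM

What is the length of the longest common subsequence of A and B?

9

One common subsequence of length 9: M at A[1]=B[3], then Z at A[2]=B[4], then M at A[3]=B[5], then Z at A[4]=B[6], then M at A[6]=B[7], then M at A[8]=B[10], then Z at A[10]=B[11], then M at A[11]=B[12], then Z at A[12]=B[14]. dp[12][15] = 9 confirms this is the maximum.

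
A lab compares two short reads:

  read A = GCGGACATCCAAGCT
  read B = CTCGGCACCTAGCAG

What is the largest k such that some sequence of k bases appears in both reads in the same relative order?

Pick C at read A[2]=read B[3], then G at read A[3]=read B[4], then G at read A[4]=read B[5], then C at read A[6]=read B[6], then A at read A[7]=read B[7], then C at read A[9]=read B[8], then C at read A[10]=read B[9], then A at read A[11]=read B[11], then A at read A[12]=read B[14], then G at read A[13]=read B[15]; all 10 bases appear in both, in order. dp[15][15] = 10 confirms this is the maximum.

10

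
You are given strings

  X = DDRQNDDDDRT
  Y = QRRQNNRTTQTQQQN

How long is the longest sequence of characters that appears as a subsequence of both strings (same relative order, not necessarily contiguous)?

5

Match R at X[3]=Y[3], then Q at X[4]=Y[4], then N at X[5]=Y[6], then R at X[10]=Y[7], then T at X[11]=Y[11] — 5 characters in the same relative order in both, and the DP table's final entry dp[11][15] is also 5, so no common subsequence is longer.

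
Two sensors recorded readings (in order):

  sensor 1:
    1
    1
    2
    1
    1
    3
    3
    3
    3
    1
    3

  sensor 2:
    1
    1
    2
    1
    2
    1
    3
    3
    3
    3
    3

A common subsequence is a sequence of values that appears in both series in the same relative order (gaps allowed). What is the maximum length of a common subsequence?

Pick 1 [1,1], 1 [2,2], 2 [3,3], 1 [4,4], 1 [5,6], 3 [6,7], 3 [7,8], 3 [8,9], 3 [9,10], 3 [11,11]; all 10 values appear in both, in order. The LCS DP gives dp[11][11] = 10, so this is optimal.

10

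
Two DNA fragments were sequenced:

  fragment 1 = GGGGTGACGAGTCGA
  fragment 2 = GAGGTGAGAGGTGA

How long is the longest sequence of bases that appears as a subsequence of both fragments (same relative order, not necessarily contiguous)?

12

Taking G (fragment 1 #1, fragment 2 #1), then G (fragment 1 #3, fragment 2 #3), then G (fragment 1 #4, fragment 2 #4), then T (fragment 1 #5, fragment 2 #5), then G (fragment 1 #6, fragment 2 #6), then A (fragment 1 #7, fragment 2 #7), then G (fragment 1 #9, fragment 2 #8), then A (fragment 1 #10, fragment 2 #9), then G (fragment 1 #11, fragment 2 #11), then T (fragment 1 #12, fragment 2 #12), then G (fragment 1 #14, fragment 2 #13), then A (fragment 1 #15, fragment 2 #14) gives a common subsequence of length 12. dp[15][14] = 12 confirms this is the maximum.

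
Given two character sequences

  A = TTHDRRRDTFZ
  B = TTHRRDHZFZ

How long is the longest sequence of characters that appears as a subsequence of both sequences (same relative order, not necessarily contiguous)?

8

Match T [1,1], T [2,2], H [3,3], R [6,4], R [7,5], D [8,6], F [10,9], Z [11,10] — 8 characters in the same relative order in both, and the DP table's final entry dp[11][10] is also 8, so no common subsequence is longer.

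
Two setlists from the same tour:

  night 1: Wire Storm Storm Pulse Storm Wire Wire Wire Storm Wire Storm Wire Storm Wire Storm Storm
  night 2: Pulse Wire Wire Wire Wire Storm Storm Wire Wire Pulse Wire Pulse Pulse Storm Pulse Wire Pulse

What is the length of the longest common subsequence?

One common subsequence of length 9: Wire at night 1[1]=night 2[2]; then Wire at night 1[6]=night 2[3]; then Wire at night 1[7]=night 2[4]; then Wire at night 1[8]=night 2[5]; then Storm at night 1[9]=night 2[7]; then Wire at night 1[10]=night 2[9]; then Wire at night 1[12]=night 2[11]; then Storm at night 1[13]=night 2[14]; then Wire at night 1[14]=night 2[16]. The LCS DP gives dp[16][17] = 9, so this is optimal.

9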